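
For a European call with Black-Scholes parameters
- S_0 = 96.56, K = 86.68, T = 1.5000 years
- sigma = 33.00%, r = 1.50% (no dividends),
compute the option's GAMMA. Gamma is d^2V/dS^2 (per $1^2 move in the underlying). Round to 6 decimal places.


d1 = 0.5248251984; d2 = 0.1206593908
phi(d1) = 0.3476151585; exp(-qT) = 1.0000000000; exp(-rT) = 0.9777512372
Gamma = exp(-qT) * phi(d1) / (S * sigma * sqrt(T)) = 1.0000000000 * 0.3476151585 / (96.5600 * 0.3300 * 1.2247448714) = 0.008907

Answer: Gamma = 0.008907


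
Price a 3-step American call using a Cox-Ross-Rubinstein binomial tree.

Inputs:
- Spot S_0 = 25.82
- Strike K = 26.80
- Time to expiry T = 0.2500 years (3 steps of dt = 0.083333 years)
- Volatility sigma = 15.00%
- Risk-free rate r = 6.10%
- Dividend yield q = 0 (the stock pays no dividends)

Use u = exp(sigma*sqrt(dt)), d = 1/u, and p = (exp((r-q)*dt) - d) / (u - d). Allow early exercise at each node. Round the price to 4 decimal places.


Answer: Price = V(0,0) = 0.4869

Derivation:
dt = T/N = 0.083333
u = exp(sigma*sqrt(dt)) = 1.044252; d = 1/u = 0.957623
p = (exp((r-q)*dt) - d) / (u - d) = 0.548005
Discount per step: exp(-r*dt) = 0.994930
Stock lattice S(k, i) with i counting down-moves:
  k=0: S(0,0) = 25.8200
  k=1: S(1,0) = 26.9626; S(1,1) = 24.7258
  k=2: S(2,0) = 28.1558; S(2,1) = 25.8200; S(2,2) = 23.6780
  k=3: S(3,0) = 29.4017; S(3,1) = 26.9626; S(3,2) = 24.7258; S(3,3) = 22.6746
Terminal payoffs V(N, i) = max(S_T - K, 0):
  V(3,0) = 2.601721; V(3,1) = 0.162598; V(3,2) = 0.000000; V(3,3) = 0.000000
Backward induction: V(k, i) = exp(-r*dt) * [p * V(k+1, i) + (1-p) * V(k+1, i+1)]; then take max(V_cont, immediate exercise) for American.
  V(2,0) = exp(-r*dt) * [p*2.601721 + (1-p)*0.162598] = 1.491647; exercise = 1.355759; V(2,0) = max -> 1.491647
  V(2,1) = exp(-r*dt) * [p*0.162598 + (1-p)*0.000000] = 0.088653; exercise = 0.000000; V(2,1) = max -> 0.088653
  V(2,2) = exp(-r*dt) * [p*0.000000 + (1-p)*0.000000] = 0.000000; exercise = 0.000000; V(2,2) = max -> 0.000000
  V(1,0) = exp(-r*dt) * [p*1.491647 + (1-p)*0.088653] = 0.853152; exercise = 0.162598; V(1,0) = max -> 0.853152
  V(1,1) = exp(-r*dt) * [p*0.088653 + (1-p)*0.000000] = 0.048336; exercise = 0.000000; V(1,1) = max -> 0.048336
  V(0,0) = exp(-r*dt) * [p*0.853152 + (1-p)*0.048336] = 0.486898; exercise = 0.000000; V(0,0) = max -> 0.486898


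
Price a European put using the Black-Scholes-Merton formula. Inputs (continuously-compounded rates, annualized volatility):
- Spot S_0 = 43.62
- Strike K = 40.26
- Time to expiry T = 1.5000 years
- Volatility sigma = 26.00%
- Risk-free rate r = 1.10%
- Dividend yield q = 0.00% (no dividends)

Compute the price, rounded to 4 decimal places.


Answer: Price = 3.4928

Derivation:
d1 = (ln(S/K) + (r - q + 0.5*sigma^2) * T) / (sigma * sqrt(T)) = 0.46275679
d2 = d1 - sigma * sqrt(T) = 0.14432312
exp(-rT) = 0.98363538; exp(-qT) = 1.00000000
P = K * exp(-rT) * N(-d2) - S_0 * exp(-qT) * N(-d1)
N(-d1) = 0.32176935; N(-d2) = 0.44262266
P = 40.2600 * 0.98363538 * 0.44262266 - 43.6200 * 1.00000000 * 0.32176935 = 3.4928


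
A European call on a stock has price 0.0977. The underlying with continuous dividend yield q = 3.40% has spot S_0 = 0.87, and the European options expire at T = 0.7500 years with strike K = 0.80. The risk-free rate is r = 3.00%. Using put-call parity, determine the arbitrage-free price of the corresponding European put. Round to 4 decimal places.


Answer: Put price = 0.0318

Derivation:
Put-call parity: C - P = S_0 * exp(-qT) - K * exp(-rT).
S_0 * exp(-qT) = 0.8700 * 0.97482238 = 0.84809547
K * exp(-rT) = 0.8000 * 0.97775124 = 0.78220099
P = C - S*exp(-qT) + K*exp(-rT)
P = 0.0977 - 0.84809547 + 0.78220099 = 0.0318


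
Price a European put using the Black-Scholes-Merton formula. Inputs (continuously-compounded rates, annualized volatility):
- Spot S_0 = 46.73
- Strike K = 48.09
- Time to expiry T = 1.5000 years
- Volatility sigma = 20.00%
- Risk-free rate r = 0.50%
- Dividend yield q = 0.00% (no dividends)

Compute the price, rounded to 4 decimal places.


d1 = (ln(S/K) + (r - q + 0.5*sigma^2) * T) / (sigma * sqrt(T)) = 0.03597525
d2 = d1 - sigma * sqrt(T) = -0.20897372
exp(-rT) = 0.99252805; exp(-qT) = 1.00000000
P = K * exp(-rT) * N(-d2) - S_0 * exp(-qT) * N(-d1)
N(-d1) = 0.48565105; N(-d2) = 0.58276562
P = 48.0900 * 0.99252805 * 0.58276562 - 46.7300 * 1.00000000 * 0.48565105 = 5.1213

Answer: Price = 5.1213


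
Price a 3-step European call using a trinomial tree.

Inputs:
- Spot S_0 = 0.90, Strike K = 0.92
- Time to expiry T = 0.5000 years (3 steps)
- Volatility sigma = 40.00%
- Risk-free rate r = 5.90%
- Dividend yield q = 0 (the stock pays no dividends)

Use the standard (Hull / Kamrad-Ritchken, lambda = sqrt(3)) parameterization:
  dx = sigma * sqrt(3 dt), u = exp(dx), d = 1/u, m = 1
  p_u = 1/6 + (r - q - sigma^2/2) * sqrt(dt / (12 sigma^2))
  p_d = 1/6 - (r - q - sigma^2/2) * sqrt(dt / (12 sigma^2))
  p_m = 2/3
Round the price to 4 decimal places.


dt = T/N = 0.166667; dx = sigma*sqrt(3*dt) = 0.282843
u = exp(dx) = 1.326896; d = 1/u = 0.753638
p_u = 0.160479, p_m = 0.666667, p_d = 0.172854
Discount per step: exp(-r*dt) = 0.990215
Stock lattice S(k, j) with j the centered position index:
  k=0: S(0,+0) = 0.9000
  k=1: S(1,-1) = 0.6783; S(1,+0) = 0.9000; S(1,+1) = 1.1942
  k=2: S(2,-2) = 0.5112; S(2,-1) = 0.6783; S(2,+0) = 0.9000; S(2,+1) = 1.1942; S(2,+2) = 1.5846
  k=3: S(3,-3) = 0.3852; S(3,-2) = 0.5112; S(3,-1) = 0.6783; S(3,+0) = 0.9000; S(3,+1) = 1.1942; S(3,+2) = 1.5846; S(3,+3) = 2.1026
Terminal payoffs V(N, j) = max(S_T - K, 0):
  V(3,-3) = 0.000000; V(3,-2) = 0.000000; V(3,-1) = 0.000000; V(3,+0) = 0.000000; V(3,+1) = 0.274207; V(3,+2) = 0.664589; V(3,+3) = 1.182585
Backward induction: V(k, j) = exp(-r*dt) * [p_u * V(k+1, j+1) + p_m * V(k+1, j) + p_d * V(k+1, j-1)]
  V(2,-2) = exp(-r*dt) * [p_u*0.000000 + p_m*0.000000 + p_d*0.000000] = 0.000000
  V(2,-1) = exp(-r*dt) * [p_u*0.000000 + p_m*0.000000 + p_d*0.000000] = 0.000000
  V(2,+0) = exp(-r*dt) * [p_u*0.274207 + p_m*0.000000 + p_d*0.000000] = 0.043574
  V(2,+1) = exp(-r*dt) * [p_u*0.664589 + p_m*0.274207 + p_d*0.000000] = 0.286625
  V(2,+2) = exp(-r*dt) * [p_u*1.182585 + p_m*0.664589 + p_d*0.274207] = 0.673581
  V(1,-1) = exp(-r*dt) * [p_u*0.043574 + p_m*0.000000 + p_d*0.000000] = 0.006924
  V(1,+0) = exp(-r*dt) * [p_u*0.286625 + p_m*0.043574 + p_d*0.000000] = 0.074312
  V(1,+1) = exp(-r*dt) * [p_u*0.673581 + p_m*0.286625 + p_d*0.043574] = 0.303710
  V(0,+0) = exp(-r*dt) * [p_u*0.303710 + p_m*0.074312 + p_d*0.006924] = 0.098504

Answer: Price = V(0,0) = 0.0985


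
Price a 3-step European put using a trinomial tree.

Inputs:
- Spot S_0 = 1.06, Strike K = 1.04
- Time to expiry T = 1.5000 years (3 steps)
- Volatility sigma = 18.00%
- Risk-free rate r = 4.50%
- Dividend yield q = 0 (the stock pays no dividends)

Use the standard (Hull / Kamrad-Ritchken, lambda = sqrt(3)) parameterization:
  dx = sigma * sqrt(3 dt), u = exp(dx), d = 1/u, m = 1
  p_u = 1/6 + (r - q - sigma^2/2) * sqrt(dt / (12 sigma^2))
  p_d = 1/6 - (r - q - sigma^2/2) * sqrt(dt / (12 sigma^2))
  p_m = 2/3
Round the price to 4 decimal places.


Answer: Price = V(0,0) = 0.0467

Derivation:
dt = T/N = 0.500000; dx = sigma*sqrt(3*dt) = 0.220454
u = exp(dx) = 1.246643; d = 1/u = 0.802154
p_u = 0.199327, p_m = 0.666667, p_d = 0.134007
Discount per step: exp(-r*dt) = 0.977751
Stock lattice S(k, j) with j the centered position index:
  k=0: S(0,+0) = 1.0600
  k=1: S(1,-1) = 0.8503; S(1,+0) = 1.0600; S(1,+1) = 1.3214
  k=2: S(2,-2) = 0.6821; S(2,-1) = 0.8503; S(2,+0) = 1.0600; S(2,+1) = 1.3214; S(2,+2) = 1.6474
  k=3: S(3,-3) = 0.5471; S(3,-2) = 0.6821; S(3,-1) = 0.8503; S(3,+0) = 1.0600; S(3,+1) = 1.3214; S(3,+2) = 1.6474; S(3,+3) = 2.0537
Terminal payoffs V(N, j) = max(K - S_T, 0):
  V(3,-3) = 0.492883; V(3,-2) = 0.357941; V(3,-1) = 0.189716; V(3,+0) = 0.000000; V(3,+1) = 0.000000; V(3,+2) = 0.000000; V(3,+3) = 0.000000
Backward induction: V(k, j) = exp(-r*dt) * [p_u * V(k+1, j+1) + p_m * V(k+1, j) + p_d * V(k+1, j-1)]
  V(2,-2) = exp(-r*dt) * [p_u*0.189716 + p_m*0.357941 + p_d*0.492883] = 0.334873
  V(2,-1) = exp(-r*dt) * [p_u*0.000000 + p_m*0.189716 + p_d*0.357941] = 0.170563
  V(2,+0) = exp(-r*dt) * [p_u*0.000000 + p_m*0.000000 + p_d*0.189716] = 0.024858
  V(2,+1) = exp(-r*dt) * [p_u*0.000000 + p_m*0.000000 + p_d*0.000000] = 0.000000
  V(2,+2) = exp(-r*dt) * [p_u*0.000000 + p_m*0.000000 + p_d*0.000000] = 0.000000
  V(1,-1) = exp(-r*dt) * [p_u*0.024858 + p_m*0.170563 + p_d*0.334873] = 0.159900
  V(1,+0) = exp(-r*dt) * [p_u*0.000000 + p_m*0.024858 + p_d*0.170563] = 0.038551
  V(1,+1) = exp(-r*dt) * [p_u*0.000000 + p_m*0.000000 + p_d*0.024858] = 0.003257
  V(0,+0) = exp(-r*dt) * [p_u*0.003257 + p_m*0.038551 + p_d*0.159900] = 0.046715


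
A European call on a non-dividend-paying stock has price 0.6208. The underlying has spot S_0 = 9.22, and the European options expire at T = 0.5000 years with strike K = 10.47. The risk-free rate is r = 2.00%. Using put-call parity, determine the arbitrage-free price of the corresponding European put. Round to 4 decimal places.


Put-call parity: C - P = S_0 * exp(-qT) - K * exp(-rT).
S_0 * exp(-qT) = 9.2200 * 1.00000000 = 9.22000000
K * exp(-rT) = 10.4700 * 0.99004983 = 10.36582176
P = C - S*exp(-qT) + K*exp(-rT)
P = 0.6208 - 9.22000000 + 10.36582176 = 1.7666

Answer: Put price = 1.7666


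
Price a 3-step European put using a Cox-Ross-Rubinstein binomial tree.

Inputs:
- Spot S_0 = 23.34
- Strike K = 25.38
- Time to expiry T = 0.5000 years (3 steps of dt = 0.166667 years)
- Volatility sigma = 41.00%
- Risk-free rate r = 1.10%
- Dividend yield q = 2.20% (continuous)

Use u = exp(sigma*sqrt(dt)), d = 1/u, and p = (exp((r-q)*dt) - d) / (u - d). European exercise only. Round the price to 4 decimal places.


Answer: Price = V(0,0) = 4.1141

Derivation:
dt = T/N = 0.166667
u = exp(sigma*sqrt(dt)) = 1.182206; d = 1/u = 0.845877
p = (exp((r-q)*dt) - d) / (u - d) = 0.452806
Discount per step: exp(-r*dt) = 0.998168
Stock lattice S(k, i) with i counting down-moves:
  k=0: S(0,0) = 23.3400
  k=1: S(1,0) = 27.5927; S(1,1) = 19.7428
  k=2: S(2,0) = 32.6202; S(2,1) = 23.3400; S(2,2) = 16.6999
  k=3: S(3,0) = 38.5638; S(3,1) = 27.5927; S(3,2) = 19.7428; S(3,3) = 14.1261
Terminal payoffs V(N, i) = max(K - S_T, 0):
  V(3,0) = 0.000000; V(3,1) = 0.000000; V(3,2) = 5.637240; V(3,3) = 11.253913
Backward induction: V(k, i) = exp(-r*dt) * [p * V(k+1, i) + (1-p) * V(k+1, i+1)].
  V(2,0) = exp(-r*dt) * [p*0.000000 + (1-p)*0.000000] = 0.000000
  V(2,1) = exp(-r*dt) * [p*0.000000 + (1-p)*5.637240] = 3.079014
  V(2,2) = exp(-r*dt) * [p*5.637240 + (1-p)*11.253913] = 8.694695
  V(1,0) = exp(-r*dt) * [p*0.000000 + (1-p)*3.079014] = 1.681732
  V(1,1) = exp(-r*dt) * [p*3.079014 + (1-p)*8.694695] = 6.140613
  V(0,0) = exp(-r*dt) * [p*1.681732 + (1-p)*6.140613] = 4.114056


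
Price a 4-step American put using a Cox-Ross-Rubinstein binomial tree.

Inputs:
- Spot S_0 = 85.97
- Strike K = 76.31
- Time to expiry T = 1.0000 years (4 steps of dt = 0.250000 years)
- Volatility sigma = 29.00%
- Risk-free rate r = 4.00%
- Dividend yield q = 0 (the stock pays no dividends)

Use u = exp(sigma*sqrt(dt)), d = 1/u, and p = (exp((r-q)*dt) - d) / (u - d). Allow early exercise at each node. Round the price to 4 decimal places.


Answer: Price = V(0,0) = 4.7044

Derivation:
dt = T/N = 0.250000
u = exp(sigma*sqrt(dt)) = 1.156040; d = 1/u = 0.865022
p = (exp((r-q)*dt) - d) / (u - d) = 0.498348
Discount per step: exp(-r*dt) = 0.990050
Stock lattice S(k, i) with i counting down-moves:
  k=0: S(0,0) = 85.9700
  k=1: S(1,0) = 99.3847; S(1,1) = 74.3660
  k=2: S(2,0) = 114.8927; S(2,1) = 85.9700; S(2,2) = 64.3282
  k=3: S(3,0) = 132.8205; S(3,1) = 99.3847; S(3,2) = 74.3660; S(3,3) = 55.6453
  k=4: S(4,0) = 153.5457; S(4,1) = 114.8927; S(4,2) = 85.9700; S(4,3) = 64.3282; S(4,4) = 48.1345
Terminal payoffs V(N, i) = max(K - S_T, 0):
  V(4,0) = 0.000000; V(4,1) = 0.000000; V(4,2) = 0.000000; V(4,3) = 11.981781; V(4,4) = 28.175537
Backward induction: V(k, i) = exp(-r*dt) * [p * V(k+1, i) + (1-p) * V(k+1, i+1)]; then take max(V_cont, immediate exercise) for American.
  V(3,0) = exp(-r*dt) * [p*0.000000 + (1-p)*0.000000] = 0.000000; exercise = 0.000000; V(3,0) = max -> 0.000000
  V(3,1) = exp(-r*dt) * [p*0.000000 + (1-p)*0.000000] = 0.000000; exercise = 0.000000; V(3,1) = max -> 0.000000
  V(3,2) = exp(-r*dt) * [p*0.000000 + (1-p)*11.981781] = 5.950877; exercise = 1.944033; V(3,2) = max -> 5.950877
  V(3,3) = exp(-r*dt) * [p*11.981781 + (1-p)*28.175537] = 19.905359; exercise = 20.664657; V(3,3) = max -> 20.664657
  V(2,0) = exp(-r*dt) * [p*0.000000 + (1-p)*0.000000] = 0.000000; exercise = 0.000000; V(2,0) = max -> 0.000000
  V(2,1) = exp(-r*dt) * [p*0.000000 + (1-p)*5.950877] = 2.955566; exercise = 0.000000; V(2,1) = max -> 2.955566
  V(2,2) = exp(-r*dt) * [p*5.950877 + (1-p)*20.664657] = 13.199418; exercise = 11.981781; V(2,2) = max -> 13.199418
  V(1,0) = exp(-r*dt) * [p*0.000000 + (1-p)*2.955566] = 1.467913; exercise = 0.000000; V(1,0) = max -> 1.467913
  V(1,1) = exp(-r*dt) * [p*2.955566 + (1-p)*13.199418] = 8.013874; exercise = 1.944033; V(1,1) = max -> 8.013874
  V(0,0) = exp(-r*dt) * [p*1.467913 + (1-p)*8.013874] = 4.704427; exercise = 0.000000; V(0,0) = max -> 4.704427


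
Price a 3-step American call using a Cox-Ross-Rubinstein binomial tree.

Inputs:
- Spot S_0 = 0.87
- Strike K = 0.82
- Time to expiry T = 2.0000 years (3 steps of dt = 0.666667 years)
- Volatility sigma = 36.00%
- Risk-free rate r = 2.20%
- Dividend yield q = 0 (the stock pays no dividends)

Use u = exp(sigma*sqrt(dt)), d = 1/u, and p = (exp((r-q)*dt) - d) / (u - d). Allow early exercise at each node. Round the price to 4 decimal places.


dt = T/N = 0.666667
u = exp(sigma*sqrt(dt)) = 1.341702; d = 1/u = 0.745322
p = (exp((r-q)*dt) - d) / (u - d) = 0.451814
Discount per step: exp(-r*dt) = 0.985440
Stock lattice S(k, i) with i counting down-moves:
  k=0: S(0,0) = 0.8700
  k=1: S(1,0) = 1.1673; S(1,1) = 0.6484
  k=2: S(2,0) = 1.5661; S(2,1) = 0.8700; S(2,2) = 0.4833
  k=3: S(3,0) = 2.1013; S(3,1) = 1.1673; S(3,2) = 0.6484; S(3,3) = 0.3602
Terminal payoffs V(N, i) = max(S_T - K, 0):
  V(3,0) = 1.281296; V(3,1) = 0.347281; V(3,2) = 0.000000; V(3,3) = 0.000000
Backward induction: V(k, i) = exp(-r*dt) * [p * V(k+1, i) + (1-p) * V(k+1, i+1)]; then take max(V_cont, immediate exercise) for American.
  V(2,0) = exp(-r*dt) * [p*1.281296 + (1-p)*0.347281] = 0.758081; exercise = 0.746142; V(2,0) = max -> 0.758081
  V(2,1) = exp(-r*dt) * [p*0.347281 + (1-p)*0.000000] = 0.154622; exercise = 0.050000; V(2,1) = max -> 0.154622
  V(2,2) = exp(-r*dt) * [p*0.000000 + (1-p)*0.000000] = 0.000000; exercise = 0.000000; V(2,2) = max -> 0.000000
  V(1,0) = exp(-r*dt) * [p*0.758081 + (1-p)*0.154622] = 0.421052; exercise = 0.347281; V(1,0) = max -> 0.421052
  V(1,1) = exp(-r*dt) * [p*0.154622 + (1-p)*0.000000] = 0.068843; exercise = 0.000000; V(1,1) = max -> 0.068843
  V(0,0) = exp(-r*dt) * [p*0.421052 + (1-p)*0.068843] = 0.224657; exercise = 0.050000; V(0,0) = max -> 0.224657

Answer: Price = V(0,0) = 0.2247


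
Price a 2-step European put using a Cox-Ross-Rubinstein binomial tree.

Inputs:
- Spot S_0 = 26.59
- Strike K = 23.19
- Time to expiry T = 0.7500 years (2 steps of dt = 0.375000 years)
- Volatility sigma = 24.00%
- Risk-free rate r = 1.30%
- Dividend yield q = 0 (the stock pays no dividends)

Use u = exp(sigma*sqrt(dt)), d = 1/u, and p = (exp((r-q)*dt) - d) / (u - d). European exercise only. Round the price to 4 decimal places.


dt = T/N = 0.375000
u = exp(sigma*sqrt(dt)) = 1.158319; d = 1/u = 0.863320
p = (exp((r-q)*dt) - d) / (u - d) = 0.479890
Discount per step: exp(-r*dt) = 0.995137
Stock lattice S(k, i) with i counting down-moves:
  k=0: S(0,0) = 26.5900
  k=1: S(1,0) = 30.7997; S(1,1) = 22.9557
  k=2: S(2,0) = 35.6758; S(2,1) = 26.5900; S(2,2) = 19.8181
Terminal payoffs V(N, i) = max(K - S_T, 0):
  V(2,0) = 0.000000; V(2,1) = 0.000000; V(2,2) = 3.371885
Backward induction: V(k, i) = exp(-r*dt) * [p * V(k+1, i) + (1-p) * V(k+1, i+1)].
  V(1,0) = exp(-r*dt) * [p*0.000000 + (1-p)*0.000000] = 0.000000
  V(1,1) = exp(-r*dt) * [p*0.000000 + (1-p)*3.371885] = 1.745224
  V(0,0) = exp(-r*dt) * [p*0.000000 + (1-p)*1.745224] = 0.903295

Answer: Price = V(0,0) = 0.9033


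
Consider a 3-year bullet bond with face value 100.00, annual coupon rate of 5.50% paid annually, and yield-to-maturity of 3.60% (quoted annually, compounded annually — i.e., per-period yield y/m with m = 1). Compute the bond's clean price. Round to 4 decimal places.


Answer: Price = 105.3130

Derivation:
Coupon per period c = face * coupon_rate / m = 5.500000
Periods per year m = 1; per-period yield y/m = 0.036000
Number of cashflows N = 3
Cashflows (t years, CF_t, discount factor 1/(1+y/m)^(m*t), PV):
  t = 1.0000: CF_t = 5.500000, DF = 0.965251, PV = 5.308880
  t = 2.0000: CF_t = 5.500000, DF = 0.931709, PV = 5.124402
  t = 3.0000: CF_t = 105.500000, DF = 0.899333, PV = 94.879676
Price P = sum_t PV_t = 105.312958


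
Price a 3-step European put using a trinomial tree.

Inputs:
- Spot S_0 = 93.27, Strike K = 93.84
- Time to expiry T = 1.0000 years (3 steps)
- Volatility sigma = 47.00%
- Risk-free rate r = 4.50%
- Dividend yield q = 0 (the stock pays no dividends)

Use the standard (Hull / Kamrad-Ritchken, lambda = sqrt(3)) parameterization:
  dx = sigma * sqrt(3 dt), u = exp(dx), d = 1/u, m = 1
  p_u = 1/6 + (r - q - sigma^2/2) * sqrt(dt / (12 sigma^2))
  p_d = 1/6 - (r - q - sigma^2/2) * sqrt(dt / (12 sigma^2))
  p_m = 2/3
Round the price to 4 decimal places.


dt = T/N = 0.333333; dx = sigma*sqrt(3*dt) = 0.470000
u = exp(dx) = 1.599994; d = 1/u = 0.625002
p_u = 0.143457, p_m = 0.666667, p_d = 0.189876
Discount per step: exp(-r*dt) = 0.985112
Stock lattice S(k, j) with j the centered position index:
  k=0: S(0,+0) = 93.2700
  k=1: S(1,-1) = 58.2940; S(1,+0) = 93.2700; S(1,+1) = 149.2315
  k=2: S(2,-2) = 36.4339; S(2,-1) = 58.2940; S(2,+0) = 93.2700; S(2,+1) = 149.2315; S(2,+2) = 238.7695
  k=3: S(3,-3) = 22.7712; S(3,-2) = 36.4339; S(3,-1) = 58.2940; S(3,+0) = 93.2700; S(3,+1) = 149.2315; S(3,+2) = 238.7695; S(3,+3) = 382.0298
Terminal payoffs V(N, j) = max(K - S_T, 0):
  V(3,-3) = 71.068756; V(3,-2) = 57.406142; V(3,-1) = 35.546038; V(3,+0) = 0.570000; V(3,+1) = 0.000000; V(3,+2) = 0.000000; V(3,+3) = 0.000000
Backward induction: V(k, j) = exp(-r*dt) * [p_u * V(k+1, j+1) + p_m * V(k+1, j) + p_d * V(k+1, j-1)]
  V(2,-2) = exp(-r*dt) * [p_u*35.546038 + p_m*57.406142 + p_d*71.068756] = 56.017748
  V(2,-1) = exp(-r*dt) * [p_u*0.570000 + p_m*35.546038 + p_d*57.406142] = 34.162866
  V(2,+0) = exp(-r*dt) * [p_u*0.000000 + p_m*0.570000 + p_d*35.546038] = 7.023194
  V(2,+1) = exp(-r*dt) * [p_u*0.000000 + p_m*0.000000 + p_d*0.570000] = 0.106618
  V(2,+2) = exp(-r*dt) * [p_u*0.000000 + p_m*0.000000 + p_d*0.000000] = 0.000000
  V(1,-1) = exp(-r*dt) * [p_u*7.023194 + p_m*34.162866 + p_d*56.017748] = 33.906758
  V(1,+0) = exp(-r*dt) * [p_u*0.106618 + p_m*7.023194 + p_d*34.162866] = 11.017619
  V(1,+1) = exp(-r*dt) * [p_u*0.000000 + p_m*0.106618 + p_d*7.023194] = 1.383702
  V(0,+0) = exp(-r*dt) * [p_u*1.383702 + p_m*11.017619 + p_d*33.906758] = 13.773497

Answer: Price = V(0,0) = 13.7735


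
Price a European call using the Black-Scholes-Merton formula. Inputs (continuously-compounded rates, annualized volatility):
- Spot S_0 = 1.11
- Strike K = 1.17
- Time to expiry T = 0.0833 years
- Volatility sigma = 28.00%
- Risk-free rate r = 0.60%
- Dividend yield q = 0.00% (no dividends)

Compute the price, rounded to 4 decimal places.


Answer: Price = 0.0144

Derivation:
d1 = (ln(S/K) + (r - q + 0.5*sigma^2) * T) / (sigma * sqrt(T)) = -0.60483650
d2 = d1 - sigma * sqrt(T) = -0.68564937
exp(-rT) = 0.99950032; exp(-qT) = 1.00000000
C = S_0 * exp(-qT) * N(d1) - K * exp(-rT) * N(d2)
N(d1) = 0.27264382; N(d2) = 0.24646712
C = 1.1100 * 1.00000000 * 0.27264382 - 1.1700 * 0.99950032 * 0.24646712 = 0.0144


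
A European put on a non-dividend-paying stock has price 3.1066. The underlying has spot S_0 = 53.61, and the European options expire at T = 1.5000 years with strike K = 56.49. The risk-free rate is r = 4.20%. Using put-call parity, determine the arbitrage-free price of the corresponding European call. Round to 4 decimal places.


Answer: Call price = 3.6757

Derivation:
Put-call parity: C - P = S_0 * exp(-qT) - K * exp(-rT).
S_0 * exp(-qT) = 53.6100 * 1.00000000 = 53.61000000
K * exp(-rT) = 56.4900 * 0.93894347 = 53.04091683
C = P + S*exp(-qT) - K*exp(-rT)
C = 3.1066 + 53.61000000 - 53.04091683 = 3.6757


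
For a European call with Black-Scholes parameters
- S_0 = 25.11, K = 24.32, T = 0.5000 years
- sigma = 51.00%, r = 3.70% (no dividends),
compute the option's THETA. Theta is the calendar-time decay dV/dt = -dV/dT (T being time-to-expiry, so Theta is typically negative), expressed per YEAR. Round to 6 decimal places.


Answer: Theta = -3.859397

Derivation:
d1 = 0.3202559155; d2 = -0.0403685429
phi(d1) = 0.3789994751; exp(-qT) = 1.0000000000; exp(-rT) = 0.9816700746
Theta = -S*exp(-qT)*phi(d1)*sigma/(2*sqrt(T)) - r*K*exp(-rT)*N(d2) + q*S*exp(-qT)*N(d1)
N(d1) = 0.6256128305; N(d2) = 0.4838996545; sqrt(T) = 0.7071067812
Term 1 = -25.1100 * 1.0000000000 * 0.3789994751 * 0.5100 / (2 * 0.7071067812) = -3.4319464239
Term 2 = -0.0370 * 24.3200 * 0.9816700746 * 0.4838996545 = -0.4274508242
Term 3 = 0 (no dividend yield, q = 0)
Theta = -3.4319464239 + (-0.4274508242) + (0.0000000000) = -3.859397


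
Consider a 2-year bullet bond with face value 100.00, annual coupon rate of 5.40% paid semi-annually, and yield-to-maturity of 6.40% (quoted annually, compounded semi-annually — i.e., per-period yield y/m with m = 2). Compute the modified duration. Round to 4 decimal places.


Answer: Modified duration = 1.8621

Derivation:
Coupon per period c = face * coupon_rate / m = 2.700000
Periods per year m = 2; per-period yield y/m = 0.032000
Number of cashflows N = 4
Cashflows (t years, CF_t, discount factor 1/(1+y/m)^(m*t), PV):
  t = 0.5000: CF_t = 2.700000, DF = 0.968992, PV = 2.616279
  t = 1.0000: CF_t = 2.700000, DF = 0.938946, PV = 2.535154
  t = 1.5000: CF_t = 2.700000, DF = 0.909831, PV = 2.456545
  t = 2.0000: CF_t = 102.700000, DF = 0.881620, PV = 90.542328
Price P = sum_t PV_t = 98.150305
First compute Macaulay numerator sum_t t * PV_t:
  t * PV_t at t = 0.5000: 1.308140
  t * PV_t at t = 1.0000: 2.535154
  t * PV_t at t = 1.5000: 3.684817
  t * PV_t at t = 2.0000: 181.084655
Macaulay duration D = 188.612766 / 98.150305 = 1.921673
Modified duration = D / (1 + y/m) = 1.921673 / (1 + 0.032000) = 1.862086


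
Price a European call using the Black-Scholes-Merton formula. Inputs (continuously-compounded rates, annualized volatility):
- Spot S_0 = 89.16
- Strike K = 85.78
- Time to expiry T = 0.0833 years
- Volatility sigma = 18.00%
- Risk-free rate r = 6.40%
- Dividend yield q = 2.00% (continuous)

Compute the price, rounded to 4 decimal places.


Answer: Price = 4.2181

Derivation:
d1 = (ln(S/K) + (r - q + 0.5*sigma^2) * T) / (sigma * sqrt(T)) = 0.84043001
d2 = d1 - sigma * sqrt(T) = 0.78847888
exp(-rT) = 0.99468299; exp(-qT) = 0.99833539
C = S_0 * exp(-qT) * N(d1) - K * exp(-rT) * N(d2)
N(d1) = 0.79966634; N(d2) = 0.78479168
C = 89.1600 * 0.99833539 * 0.79966634 - 85.7800 * 0.99468299 * 0.78479168 = 4.2181


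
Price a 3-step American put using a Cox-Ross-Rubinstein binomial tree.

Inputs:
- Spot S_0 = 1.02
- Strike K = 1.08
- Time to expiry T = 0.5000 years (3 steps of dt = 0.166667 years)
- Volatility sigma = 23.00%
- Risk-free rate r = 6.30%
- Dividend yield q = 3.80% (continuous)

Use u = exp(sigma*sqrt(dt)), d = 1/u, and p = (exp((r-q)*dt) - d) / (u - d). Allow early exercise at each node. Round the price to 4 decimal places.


dt = T/N = 0.166667
u = exp(sigma*sqrt(dt)) = 1.098447; d = 1/u = 0.910376
p = (exp((r-q)*dt) - d) / (u - d) = 0.498744
Discount per step: exp(-r*dt) = 0.989555
Stock lattice S(k, i) with i counting down-moves:
  k=0: S(0,0) = 1.0200
  k=1: S(1,0) = 1.1204; S(1,1) = 0.9286
  k=2: S(2,0) = 1.2307; S(2,1) = 1.0200; S(2,2) = 0.8454
  k=3: S(3,0) = 1.3519; S(3,1) = 1.1204; S(3,2) = 0.9286; S(3,3) = 0.7696
Terminal payoffs V(N, i) = max(K - S_T, 0):
  V(3,0) = 0.000000; V(3,1) = 0.000000; V(3,2) = 0.151416; V(3,3) = 0.310403
Backward induction: V(k, i) = exp(-r*dt) * [p * V(k+1, i) + (1-p) * V(k+1, i+1)]; then take max(V_cont, immediate exercise) for American.
  V(2,0) = exp(-r*dt) * [p*0.000000 + (1-p)*0.000000] = 0.000000; exercise = 0.000000; V(2,0) = max -> 0.000000
  V(2,1) = exp(-r*dt) * [p*0.000000 + (1-p)*0.151416] = 0.075105; exercise = 0.060000; V(2,1) = max -> 0.075105
  V(2,2) = exp(-r*dt) * [p*0.151416 + (1-p)*0.310403] = 0.228695; exercise = 0.234639; V(2,2) = max -> 0.234639
  V(1,0) = exp(-r*dt) * [p*0.000000 + (1-p)*0.075105] = 0.037254; exercise = 0.000000; V(1,0) = max -> 0.037254
  V(1,1) = exp(-r*dt) * [p*0.075105 + (1-p)*0.234639] = 0.153453; exercise = 0.151416; V(1,1) = max -> 0.153453
  V(0,0) = exp(-r*dt) * [p*0.037254 + (1-p)*0.153453] = 0.094502; exercise = 0.060000; V(0,0) = max -> 0.094502

Answer: Price = V(0,0) = 0.0945


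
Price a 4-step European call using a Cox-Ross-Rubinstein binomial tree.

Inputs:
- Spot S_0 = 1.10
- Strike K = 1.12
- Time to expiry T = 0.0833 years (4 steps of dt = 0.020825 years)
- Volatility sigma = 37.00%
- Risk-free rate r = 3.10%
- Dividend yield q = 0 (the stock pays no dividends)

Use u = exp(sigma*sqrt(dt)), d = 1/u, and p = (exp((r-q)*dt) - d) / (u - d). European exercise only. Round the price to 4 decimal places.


Answer: Price = V(0,0) = 0.0394

Derivation:
dt = T/N = 0.020825
u = exp(sigma*sqrt(dt)) = 1.054845; d = 1/u = 0.948006
p = (exp((r-q)*dt) - d) / (u - d) = 0.492699
Discount per step: exp(-r*dt) = 0.999355
Stock lattice S(k, i) with i counting down-moves:
  k=0: S(0,0) = 1.1000
  k=1: S(1,0) = 1.1603; S(1,1) = 1.0428
  k=2: S(2,0) = 1.2240; S(2,1) = 1.1000; S(2,2) = 0.9886
  k=3: S(3,0) = 1.2911; S(3,1) = 1.1603; S(3,2) = 1.0428; S(3,3) = 0.9372
  k=4: S(4,0) = 1.3619; S(4,1) = 1.2240; S(4,2) = 1.1000; S(4,3) = 0.9886; S(4,4) = 0.8885
Terminal payoffs V(N, i) = max(S_T - K, 0):
  V(4,0) = 0.241909; V(4,1) = 0.103969; V(4,2) = 0.000000; V(4,3) = 0.000000; V(4,4) = 0.000000
Backward induction: V(k, i) = exp(-r*dt) * [p * V(k+1, i) + (1-p) * V(k+1, i+1)].
  V(3,0) = exp(-r*dt) * [p*0.241909 + (1-p)*0.103969] = 0.171821
  V(3,1) = exp(-r*dt) * [p*0.103969 + (1-p)*0.000000] = 0.051192
  V(3,2) = exp(-r*dt) * [p*0.000000 + (1-p)*0.000000] = 0.000000
  V(3,3) = exp(-r*dt) * [p*0.000000 + (1-p)*0.000000] = 0.000000
  V(2,0) = exp(-r*dt) * [p*0.171821 + (1-p)*0.051192] = 0.110554
  V(2,1) = exp(-r*dt) * [p*0.051192 + (1-p)*0.000000] = 0.025206
  V(2,2) = exp(-r*dt) * [p*0.000000 + (1-p)*0.000000] = 0.000000
  V(1,0) = exp(-r*dt) * [p*0.110554 + (1-p)*0.025206] = 0.067214
  V(1,1) = exp(-r*dt) * [p*0.025206 + (1-p)*0.000000] = 0.012411
  V(0,0) = exp(-r*dt) * [p*0.067214 + (1-p)*0.012411] = 0.039387


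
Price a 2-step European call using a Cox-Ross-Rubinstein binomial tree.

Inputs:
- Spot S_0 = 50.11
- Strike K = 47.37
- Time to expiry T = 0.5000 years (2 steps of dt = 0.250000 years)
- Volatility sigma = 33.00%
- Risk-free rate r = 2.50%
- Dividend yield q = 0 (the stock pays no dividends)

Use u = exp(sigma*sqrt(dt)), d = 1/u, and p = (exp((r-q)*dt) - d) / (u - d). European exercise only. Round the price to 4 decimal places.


dt = T/N = 0.250000
u = exp(sigma*sqrt(dt)) = 1.179393; d = 1/u = 0.847894
p = (exp((r-q)*dt) - d) / (u - d) = 0.477756
Discount per step: exp(-r*dt) = 0.993769
Stock lattice S(k, i) with i counting down-moves:
  k=0: S(0,0) = 50.1100
  k=1: S(1,0) = 59.0994; S(1,1) = 42.4880
  k=2: S(2,0) = 69.7014; S(2,1) = 50.1100; S(2,2) = 36.0253
Terminal payoffs V(N, i) = max(S_T - K, 0):
  V(2,0) = 22.331413; V(2,1) = 2.740000; V(2,2) = 0.000000
Backward induction: V(k, i) = exp(-r*dt) * [p * V(k+1, i) + (1-p) * V(k+1, i+1)].
  V(1,0) = exp(-r*dt) * [p*22.331413 + (1-p)*2.740000] = 12.024528
  V(1,1) = exp(-r*dt) * [p*2.740000 + (1-p)*0.000000] = 1.300896
  V(0,0) = exp(-r*dt) * [p*12.024528 + (1-p)*1.300896] = 6.384151

Answer: Price = V(0,0) = 6.3842


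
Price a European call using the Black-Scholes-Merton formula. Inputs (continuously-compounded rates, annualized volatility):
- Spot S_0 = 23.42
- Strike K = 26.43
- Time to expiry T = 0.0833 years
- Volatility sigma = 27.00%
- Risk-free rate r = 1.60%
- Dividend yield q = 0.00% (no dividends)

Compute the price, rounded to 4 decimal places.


d1 = (ln(S/K) + (r - q + 0.5*sigma^2) * T) / (sigma * sqrt(T)) = -1.49551169
d2 = d1 - sigma * sqrt(T) = -1.57343839
exp(-rT) = 0.99866809; exp(-qT) = 1.00000000
C = S_0 * exp(-qT) * N(d1) - K * exp(-rT) * N(d2)
N(d1) = 0.06739048; N(d2) = 0.05780867
C = 23.4200 * 1.00000000 * 0.06739048 - 26.4300 * 0.99866809 * 0.05780867 = 0.0524

Answer: Price = 0.0524


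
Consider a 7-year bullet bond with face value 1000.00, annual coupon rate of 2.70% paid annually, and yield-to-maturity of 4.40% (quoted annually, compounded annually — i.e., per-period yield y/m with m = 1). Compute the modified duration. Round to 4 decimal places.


Answer: Modified duration = 6.1656

Derivation:
Coupon per period c = face * coupon_rate / m = 27.000000
Periods per year m = 1; per-period yield y/m = 0.044000
Number of cashflows N = 7
Cashflows (t years, CF_t, discount factor 1/(1+y/m)^(m*t), PV):
  t = 1.0000: CF_t = 27.000000, DF = 0.957854, PV = 25.862069
  t = 2.0000: CF_t = 27.000000, DF = 0.917485, PV = 24.772097
  t = 3.0000: CF_t = 27.000000, DF = 0.878817, PV = 23.728062
  t = 4.0000: CF_t = 27.000000, DF = 0.841779, PV = 22.728029
  t = 5.0000: CF_t = 27.000000, DF = 0.806302, PV = 21.770142
  t = 6.0000: CF_t = 27.000000, DF = 0.772320, PV = 20.852627
  t = 7.0000: CF_t = 1027.000000, DF = 0.739770, PV = 759.743430
Price P = sum_t PV_t = 899.456455
First compute Macaulay numerator sum_t t * PV_t:
  t * PV_t at t = 1.0000: 25.862069
  t * PV_t at t = 2.0000: 49.544193
  t * PV_t at t = 3.0000: 71.184186
  t * PV_t at t = 4.0000: 90.912115
  t * PV_t at t = 5.0000: 108.850712
  t * PV_t at t = 6.0000: 125.115761
  t * PV_t at t = 7.0000: 5318.204007
Macaulay duration D = 5789.673044 / 899.456455 = 6.436858
Modified duration = D / (1 + y/m) = 6.436858 / (1 + 0.044000) = 6.165572


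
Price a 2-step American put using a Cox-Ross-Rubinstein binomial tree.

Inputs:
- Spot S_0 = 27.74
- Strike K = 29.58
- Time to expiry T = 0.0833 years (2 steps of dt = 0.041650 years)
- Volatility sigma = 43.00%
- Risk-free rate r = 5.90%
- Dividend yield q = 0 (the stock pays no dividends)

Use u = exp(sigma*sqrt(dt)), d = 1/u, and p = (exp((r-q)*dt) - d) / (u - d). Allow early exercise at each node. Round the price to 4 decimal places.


dt = T/N = 0.041650
u = exp(sigma*sqrt(dt)) = 1.091722; d = 1/u = 0.915985
p = (exp((r-q)*dt) - d) / (u - d) = 0.492075
Discount per step: exp(-r*dt) = 0.997546
Stock lattice S(k, i) with i counting down-moves:
  k=0: S(0,0) = 27.7400
  k=1: S(1,0) = 30.2844; S(1,1) = 25.4094
  k=2: S(2,0) = 33.0621; S(2,1) = 27.7400; S(2,2) = 23.2746
Terminal payoffs V(N, i) = max(K - S_T, 0):
  V(2,0) = 0.000000; V(2,1) = 1.840000; V(2,2) = 6.305374
Backward induction: V(k, i) = exp(-r*dt) * [p * V(k+1, i) + (1-p) * V(k+1, i+1)]; then take max(V_cont, immediate exercise) for American.
  V(1,0) = exp(-r*dt) * [p*0.000000 + (1-p)*1.840000] = 0.932287; exercise = 0.000000; V(1,0) = max -> 0.932287
  V(1,1) = exp(-r*dt) * [p*1.840000 + (1-p)*6.305374] = 4.097991; exercise = 4.170590; V(1,1) = max -> 4.170590
  V(0,0) = exp(-r*dt) * [p*0.932287 + (1-p)*4.170590] = 2.570776; exercise = 1.840000; V(0,0) = max -> 2.570776

Answer: Price = V(0,0) = 2.5708


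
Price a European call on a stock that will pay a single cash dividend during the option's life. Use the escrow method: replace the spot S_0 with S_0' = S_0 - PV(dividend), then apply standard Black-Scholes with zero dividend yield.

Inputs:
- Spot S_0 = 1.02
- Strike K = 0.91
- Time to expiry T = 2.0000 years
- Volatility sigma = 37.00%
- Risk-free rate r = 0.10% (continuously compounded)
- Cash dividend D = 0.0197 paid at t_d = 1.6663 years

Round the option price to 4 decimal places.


PV(D) = D * exp(-r * t_d) = 0.0197 * 0.99833509 = 0.01966720
S_0' = S_0 - PV(D) = 1.0200 - 0.01966720 = 1.00033280
d1 = (ln(S_0'/K) + (r + sigma^2/2)*T) / (sigma*sqrt(T)) = 0.44632470
d2 = d1 - sigma*sqrt(T) = -0.07693432
exp(-rT) = 0.99800200
N(d1) = 0.67231864; N(d2) = 0.46933790
C = S_0' * N(d1) - K * exp(-rT) * N(d2) = 1.00033280 * 0.67231864 - 0.9100 * 0.99800200 * 0.46933790 = 0.2463

Answer: Price = 0.2463


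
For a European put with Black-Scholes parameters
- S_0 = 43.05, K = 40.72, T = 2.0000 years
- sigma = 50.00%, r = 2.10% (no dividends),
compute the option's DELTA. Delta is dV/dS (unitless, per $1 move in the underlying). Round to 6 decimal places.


d1 = 0.4916412455; d2 = -0.2154655356
phi(d1) = 0.3535274692; exp(-qT) = 1.0000000000; exp(-rT) = 0.9588697806
N(-d1) = 0.3114864901
Delta = -exp(-qT) * N(-d1) = -1.0000000000 * 0.3114864901 = -0.311486

Answer: Delta = -0.311486


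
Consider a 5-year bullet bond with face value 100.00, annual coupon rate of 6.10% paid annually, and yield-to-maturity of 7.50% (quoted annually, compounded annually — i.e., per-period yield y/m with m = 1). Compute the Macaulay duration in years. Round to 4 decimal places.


Answer: Macaulay duration = 4.4390 years

Derivation:
Coupon per period c = face * coupon_rate / m = 6.100000
Periods per year m = 1; per-period yield y/m = 0.075000
Number of cashflows N = 5
Cashflows (t years, CF_t, discount factor 1/(1+y/m)^(m*t), PV):
  t = 1.0000: CF_t = 6.100000, DF = 0.930233, PV = 5.674419
  t = 2.0000: CF_t = 6.100000, DF = 0.865333, PV = 5.278529
  t = 3.0000: CF_t = 6.100000, DF = 0.804961, PV = 4.910259
  t = 4.0000: CF_t = 6.100000, DF = 0.748801, PV = 4.567683
  t = 5.0000: CF_t = 106.100000, DF = 0.696559, PV = 73.904871
Price P = sum_t PV_t = 94.335761
Macaulay numerator sum_t t * PV_t:
  t * PV_t at t = 1.0000: 5.674419
  t * PV_t at t = 2.0000: 10.557058
  t * PV_t at t = 3.0000: 14.730778
  t * PV_t at t = 4.0000: 18.270733
  t * PV_t at t = 5.0000: 369.524354
Macaulay duration D = (sum_t t * PV_t) / P = 418.757342 / 94.335761 = 4.439010


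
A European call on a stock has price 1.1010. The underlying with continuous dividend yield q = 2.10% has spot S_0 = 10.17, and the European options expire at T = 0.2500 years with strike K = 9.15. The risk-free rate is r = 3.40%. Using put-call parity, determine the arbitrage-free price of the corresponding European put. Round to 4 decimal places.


Put-call parity: C - P = S_0 * exp(-qT) - K * exp(-rT).
S_0 * exp(-qT) = 10.1700 * 0.99476376 = 10.11674741
K * exp(-rT) = 9.1500 * 0.99153602 = 9.07255461
P = C - S*exp(-qT) + K*exp(-rT)
P = 1.1010 - 10.11674741 + 9.07255461 = 0.0568

Answer: Put price = 0.0568


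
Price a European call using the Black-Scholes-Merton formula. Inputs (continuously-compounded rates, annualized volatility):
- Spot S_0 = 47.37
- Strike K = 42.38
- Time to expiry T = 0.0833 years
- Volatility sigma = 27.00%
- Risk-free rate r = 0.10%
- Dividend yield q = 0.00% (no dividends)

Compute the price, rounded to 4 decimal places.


Answer: Price = 5.1134

Derivation:
d1 = (ln(S/K) + (r - q + 0.5*sigma^2) * T) / (sigma * sqrt(T)) = 1.46845888
d2 = d1 - sigma * sqrt(T) = 1.39053218
exp(-rT) = 0.99991670; exp(-qT) = 1.00000000
C = S_0 * exp(-qT) * N(d1) - K * exp(-rT) * N(d2)
N(d1) = 0.92901019; N(d2) = 0.91781633
C = 47.3700 * 1.00000000 * 0.92901019 - 42.3800 * 0.99991670 * 0.91781633 = 5.1134


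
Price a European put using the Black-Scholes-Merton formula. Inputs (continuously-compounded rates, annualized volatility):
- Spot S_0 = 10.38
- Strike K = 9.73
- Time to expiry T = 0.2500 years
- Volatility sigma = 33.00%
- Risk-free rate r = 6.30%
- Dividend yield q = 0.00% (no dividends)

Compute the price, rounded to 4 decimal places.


d1 = (ln(S/K) + (r - q + 0.5*sigma^2) * T) / (sigma * sqrt(T)) = 0.56987565
d2 = d1 - sigma * sqrt(T) = 0.40487565
exp(-rT) = 0.98437338; exp(-qT) = 1.00000000
P = K * exp(-rT) * N(-d2) - S_0 * exp(-qT) * N(-d1)
N(-d1) = 0.28438102; N(-d2) = 0.34278446
P = 9.7300 * 0.98437338 * 0.34278446 - 10.3800 * 1.00000000 * 0.28438102 = 0.3313

Answer: Price = 0.3313


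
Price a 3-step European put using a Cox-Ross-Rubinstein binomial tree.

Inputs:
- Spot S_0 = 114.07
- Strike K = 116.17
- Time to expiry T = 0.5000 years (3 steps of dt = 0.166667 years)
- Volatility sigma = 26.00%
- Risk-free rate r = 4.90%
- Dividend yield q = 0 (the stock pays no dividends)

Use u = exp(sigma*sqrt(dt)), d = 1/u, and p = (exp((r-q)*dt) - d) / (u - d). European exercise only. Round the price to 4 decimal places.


dt = T/N = 0.166667
u = exp(sigma*sqrt(dt)) = 1.111983; d = 1/u = 0.899295
p = (exp((r-q)*dt) - d) / (u - d) = 0.512043
Discount per step: exp(-r*dt) = 0.991867
Stock lattice S(k, i) with i counting down-moves:
  k=0: S(0,0) = 114.0700
  k=1: S(1,0) = 126.8439; S(1,1) = 102.5825
  k=2: S(2,0) = 141.0482; S(2,1) = 114.0700; S(2,2) = 92.2519
  k=3: S(3,0) = 156.8431; S(3,1) = 126.8439; S(3,2) = 102.5825; S(3,3) = 82.9617
Terminal payoffs V(N, i) = max(K - S_T, 0):
  V(3,0) = 0.000000; V(3,1) = 0.000000; V(3,2) = 13.587460; V(3,3) = 33.208335
Backward induction: V(k, i) = exp(-r*dt) * [p * V(k+1, i) + (1-p) * V(k+1, i+1)].
  V(2,0) = exp(-r*dt) * [p*0.000000 + (1-p)*0.000000] = 0.000000
  V(2,1) = exp(-r*dt) * [p*0.000000 + (1-p)*13.587460] = 6.576166
  V(2,2) = exp(-r*dt) * [p*13.587460 + (1-p)*33.208335] = 22.973214
  V(1,0) = exp(-r*dt) * [p*0.000000 + (1-p)*6.576166] = 3.182785
  V(1,1) = exp(-r*dt) * [p*6.576166 + (1-p)*22.973214] = 14.458652
  V(0,0) = exp(-r*dt) * [p*3.182785 + (1-p)*14.458652] = 8.614281

Answer: Price = V(0,0) = 8.6143


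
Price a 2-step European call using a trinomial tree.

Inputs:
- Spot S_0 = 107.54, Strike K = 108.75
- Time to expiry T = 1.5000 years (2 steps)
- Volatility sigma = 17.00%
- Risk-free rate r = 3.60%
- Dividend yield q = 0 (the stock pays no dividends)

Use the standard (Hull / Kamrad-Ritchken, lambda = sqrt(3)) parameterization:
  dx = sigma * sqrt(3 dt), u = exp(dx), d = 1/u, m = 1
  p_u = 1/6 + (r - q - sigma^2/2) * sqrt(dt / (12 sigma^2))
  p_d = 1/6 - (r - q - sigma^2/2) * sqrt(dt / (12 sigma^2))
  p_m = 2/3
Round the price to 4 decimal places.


dt = T/N = 0.750000; dx = sigma*sqrt(3*dt) = 0.255000
u = exp(dx) = 1.290462; d = 1/u = 0.774916
p_u = 0.198358, p_m = 0.666667, p_d = 0.134975
Discount per step: exp(-r*dt) = 0.973361
Stock lattice S(k, j) with j the centered position index:
  k=0: S(0,+0) = 107.5400
  k=1: S(1,-1) = 83.3345; S(1,+0) = 107.5400; S(1,+1) = 138.7762
  k=2: S(2,-2) = 64.5773; S(2,-1) = 83.3345; S(2,+0) = 107.5400; S(2,+1) = 138.7762; S(2,+2) = 179.0854
Terminal payoffs V(N, j) = max(S_T - K, 0):
  V(2,-2) = 0.000000; V(2,-1) = 0.000000; V(2,+0) = 0.000000; V(2,+1) = 30.026243; V(2,+2) = 70.335415
Backward induction: V(k, j) = exp(-r*dt) * [p_u * V(k+1, j+1) + p_m * V(k+1, j) + p_d * V(k+1, j-1)]
  V(1,-1) = exp(-r*dt) * [p_u*0.000000 + p_m*0.000000 + p_d*0.000000] = 0.000000
  V(1,+0) = exp(-r*dt) * [p_u*30.026243 + p_m*0.000000 + p_d*0.000000] = 5.797282
  V(1,+1) = exp(-r*dt) * [p_u*70.335415 + p_m*30.026243 + p_d*0.000000] = 33.064182
  V(0,+0) = exp(-r*dt) * [p_u*33.064182 + p_m*5.797282 + p_d*0.000000] = 10.145728

Answer: Price = V(0,0) = 10.1457


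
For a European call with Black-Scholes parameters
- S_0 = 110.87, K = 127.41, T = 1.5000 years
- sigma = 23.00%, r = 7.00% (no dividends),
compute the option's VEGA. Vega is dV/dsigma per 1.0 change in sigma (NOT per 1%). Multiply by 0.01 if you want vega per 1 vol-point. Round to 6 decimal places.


d1 = 0.0199619597; d2 = -0.2617293607
phi(d1) = 0.3988628031; exp(-qT) = 1.0000000000; exp(-rT) = 0.9003245226
Vega = S * exp(-qT) * phi(d1) * sqrt(T) = 110.8700 * 1.0000000000 * 0.3988628031 * 1.2247448714 = 54.160568

Answer: Vega = 54.160568


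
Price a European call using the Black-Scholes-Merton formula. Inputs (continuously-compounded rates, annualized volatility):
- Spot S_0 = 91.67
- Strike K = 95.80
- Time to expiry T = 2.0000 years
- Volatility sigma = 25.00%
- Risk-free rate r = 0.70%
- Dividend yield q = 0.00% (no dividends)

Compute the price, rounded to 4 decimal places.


Answer: Price = 11.7067

Derivation:
d1 = (ln(S/K) + (r - q + 0.5*sigma^2) * T) / (sigma * sqrt(T)) = 0.09173293
d2 = d1 - sigma * sqrt(T) = -0.26182046
exp(-rT) = 0.98609754; exp(-qT) = 1.00000000
C = S_0 * exp(-qT) * N(d1) - K * exp(-rT) * N(d2)
N(d1) = 0.53654488; N(d2) = 0.39672993
C = 91.6700 * 1.00000000 * 0.53654488 - 95.8000 * 0.98609754 * 0.39672993 = 11.7067
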